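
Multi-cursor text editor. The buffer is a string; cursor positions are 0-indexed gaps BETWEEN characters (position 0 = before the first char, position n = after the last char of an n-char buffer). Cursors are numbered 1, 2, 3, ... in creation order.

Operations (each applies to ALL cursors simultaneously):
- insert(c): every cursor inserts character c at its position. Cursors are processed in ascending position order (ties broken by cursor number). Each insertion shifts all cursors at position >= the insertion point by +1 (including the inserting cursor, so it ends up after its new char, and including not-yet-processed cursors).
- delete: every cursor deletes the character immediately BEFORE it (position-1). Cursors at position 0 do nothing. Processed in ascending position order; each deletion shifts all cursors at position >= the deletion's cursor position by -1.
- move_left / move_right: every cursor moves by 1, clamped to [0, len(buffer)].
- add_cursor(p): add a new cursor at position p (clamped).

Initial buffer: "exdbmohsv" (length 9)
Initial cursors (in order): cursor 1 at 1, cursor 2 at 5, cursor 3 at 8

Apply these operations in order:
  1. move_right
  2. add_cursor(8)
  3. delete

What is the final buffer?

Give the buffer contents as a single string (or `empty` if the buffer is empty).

Answer: edbmh

Derivation:
After op 1 (move_right): buffer="exdbmohsv" (len 9), cursors c1@2 c2@6 c3@9, authorship .........
After op 2 (add_cursor(8)): buffer="exdbmohsv" (len 9), cursors c1@2 c2@6 c4@8 c3@9, authorship .........
After op 3 (delete): buffer="edbmh" (len 5), cursors c1@1 c2@4 c3@5 c4@5, authorship .....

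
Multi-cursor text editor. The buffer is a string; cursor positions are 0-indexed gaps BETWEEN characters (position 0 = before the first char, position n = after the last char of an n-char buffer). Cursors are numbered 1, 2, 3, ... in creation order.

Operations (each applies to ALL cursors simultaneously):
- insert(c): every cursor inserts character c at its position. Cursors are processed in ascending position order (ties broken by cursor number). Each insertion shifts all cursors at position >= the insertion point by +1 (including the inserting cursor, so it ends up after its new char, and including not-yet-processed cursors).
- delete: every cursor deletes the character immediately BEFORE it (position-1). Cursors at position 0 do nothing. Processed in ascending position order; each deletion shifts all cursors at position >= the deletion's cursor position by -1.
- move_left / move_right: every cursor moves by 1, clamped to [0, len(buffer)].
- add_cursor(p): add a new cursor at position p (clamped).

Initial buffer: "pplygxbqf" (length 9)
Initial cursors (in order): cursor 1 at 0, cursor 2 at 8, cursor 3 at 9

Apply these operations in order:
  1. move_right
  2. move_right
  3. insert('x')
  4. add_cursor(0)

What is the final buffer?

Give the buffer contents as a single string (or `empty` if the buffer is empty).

Answer: ppxlygxbqfxx

Derivation:
After op 1 (move_right): buffer="pplygxbqf" (len 9), cursors c1@1 c2@9 c3@9, authorship .........
After op 2 (move_right): buffer="pplygxbqf" (len 9), cursors c1@2 c2@9 c3@9, authorship .........
After op 3 (insert('x')): buffer="ppxlygxbqfxx" (len 12), cursors c1@3 c2@12 c3@12, authorship ..1.......23
After op 4 (add_cursor(0)): buffer="ppxlygxbqfxx" (len 12), cursors c4@0 c1@3 c2@12 c3@12, authorship ..1.......23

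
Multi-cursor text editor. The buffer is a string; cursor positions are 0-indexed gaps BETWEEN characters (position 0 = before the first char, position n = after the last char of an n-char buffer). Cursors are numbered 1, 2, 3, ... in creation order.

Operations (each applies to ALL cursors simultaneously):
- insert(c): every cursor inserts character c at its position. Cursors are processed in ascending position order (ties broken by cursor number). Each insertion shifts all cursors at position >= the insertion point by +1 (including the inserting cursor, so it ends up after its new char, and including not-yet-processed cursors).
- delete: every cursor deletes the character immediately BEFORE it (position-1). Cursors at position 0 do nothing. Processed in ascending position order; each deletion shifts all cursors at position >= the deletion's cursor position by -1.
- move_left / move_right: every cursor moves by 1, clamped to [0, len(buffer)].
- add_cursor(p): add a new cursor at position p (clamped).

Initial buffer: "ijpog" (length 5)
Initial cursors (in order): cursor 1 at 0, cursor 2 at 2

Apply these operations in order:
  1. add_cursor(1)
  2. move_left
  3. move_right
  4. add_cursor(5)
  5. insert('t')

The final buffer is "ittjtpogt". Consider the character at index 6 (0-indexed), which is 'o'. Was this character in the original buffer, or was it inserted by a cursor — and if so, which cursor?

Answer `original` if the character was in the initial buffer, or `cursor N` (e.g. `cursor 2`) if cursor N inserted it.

After op 1 (add_cursor(1)): buffer="ijpog" (len 5), cursors c1@0 c3@1 c2@2, authorship .....
After op 2 (move_left): buffer="ijpog" (len 5), cursors c1@0 c3@0 c2@1, authorship .....
After op 3 (move_right): buffer="ijpog" (len 5), cursors c1@1 c3@1 c2@2, authorship .....
After op 4 (add_cursor(5)): buffer="ijpog" (len 5), cursors c1@1 c3@1 c2@2 c4@5, authorship .....
After op 5 (insert('t')): buffer="ittjtpogt" (len 9), cursors c1@3 c3@3 c2@5 c4@9, authorship .13.2...4
Authorship (.=original, N=cursor N): . 1 3 . 2 . . . 4
Index 6: author = original

Answer: original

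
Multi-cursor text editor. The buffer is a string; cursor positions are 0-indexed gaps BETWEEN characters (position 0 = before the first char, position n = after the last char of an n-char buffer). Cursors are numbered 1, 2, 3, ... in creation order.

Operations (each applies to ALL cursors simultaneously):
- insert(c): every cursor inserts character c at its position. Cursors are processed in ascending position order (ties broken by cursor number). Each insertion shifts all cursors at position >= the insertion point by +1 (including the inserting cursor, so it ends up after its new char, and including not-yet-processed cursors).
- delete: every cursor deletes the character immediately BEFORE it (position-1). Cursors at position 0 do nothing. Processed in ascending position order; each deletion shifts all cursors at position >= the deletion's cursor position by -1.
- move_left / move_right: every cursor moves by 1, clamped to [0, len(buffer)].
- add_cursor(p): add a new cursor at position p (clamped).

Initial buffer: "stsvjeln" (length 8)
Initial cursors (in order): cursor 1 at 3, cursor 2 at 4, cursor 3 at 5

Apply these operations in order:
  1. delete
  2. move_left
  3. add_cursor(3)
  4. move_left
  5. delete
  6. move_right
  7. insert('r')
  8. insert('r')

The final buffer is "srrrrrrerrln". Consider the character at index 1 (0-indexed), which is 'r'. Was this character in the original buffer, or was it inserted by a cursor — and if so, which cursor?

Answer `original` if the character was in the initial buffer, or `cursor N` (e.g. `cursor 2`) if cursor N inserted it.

Answer: cursor 1

Derivation:
After op 1 (delete): buffer="steln" (len 5), cursors c1@2 c2@2 c3@2, authorship .....
After op 2 (move_left): buffer="steln" (len 5), cursors c1@1 c2@1 c3@1, authorship .....
After op 3 (add_cursor(3)): buffer="steln" (len 5), cursors c1@1 c2@1 c3@1 c4@3, authorship .....
After op 4 (move_left): buffer="steln" (len 5), cursors c1@0 c2@0 c3@0 c4@2, authorship .....
After op 5 (delete): buffer="seln" (len 4), cursors c1@0 c2@0 c3@0 c4@1, authorship ....
After op 6 (move_right): buffer="seln" (len 4), cursors c1@1 c2@1 c3@1 c4@2, authorship ....
After op 7 (insert('r')): buffer="srrrerln" (len 8), cursors c1@4 c2@4 c3@4 c4@6, authorship .123.4..
After op 8 (insert('r')): buffer="srrrrrrerrln" (len 12), cursors c1@7 c2@7 c3@7 c4@10, authorship .123123.44..
Authorship (.=original, N=cursor N): . 1 2 3 1 2 3 . 4 4 . .
Index 1: author = 1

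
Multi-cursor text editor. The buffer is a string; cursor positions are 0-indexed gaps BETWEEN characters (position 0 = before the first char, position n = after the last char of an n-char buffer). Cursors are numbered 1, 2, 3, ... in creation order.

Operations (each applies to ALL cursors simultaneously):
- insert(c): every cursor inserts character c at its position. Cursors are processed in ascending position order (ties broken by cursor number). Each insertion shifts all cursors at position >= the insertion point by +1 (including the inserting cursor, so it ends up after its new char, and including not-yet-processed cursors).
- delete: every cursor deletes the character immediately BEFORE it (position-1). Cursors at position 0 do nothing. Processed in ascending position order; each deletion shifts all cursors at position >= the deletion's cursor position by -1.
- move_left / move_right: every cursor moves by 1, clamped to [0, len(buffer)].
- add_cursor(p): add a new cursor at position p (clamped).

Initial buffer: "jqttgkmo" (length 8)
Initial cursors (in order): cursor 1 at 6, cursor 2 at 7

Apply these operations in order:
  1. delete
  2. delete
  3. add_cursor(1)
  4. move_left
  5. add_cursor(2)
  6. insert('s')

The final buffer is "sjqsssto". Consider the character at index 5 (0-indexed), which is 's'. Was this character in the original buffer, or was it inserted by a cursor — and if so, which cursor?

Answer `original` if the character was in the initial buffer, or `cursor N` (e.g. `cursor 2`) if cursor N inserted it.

After op 1 (delete): buffer="jqttgo" (len 6), cursors c1@5 c2@5, authorship ......
After op 2 (delete): buffer="jqto" (len 4), cursors c1@3 c2@3, authorship ....
After op 3 (add_cursor(1)): buffer="jqto" (len 4), cursors c3@1 c1@3 c2@3, authorship ....
After op 4 (move_left): buffer="jqto" (len 4), cursors c3@0 c1@2 c2@2, authorship ....
After op 5 (add_cursor(2)): buffer="jqto" (len 4), cursors c3@0 c1@2 c2@2 c4@2, authorship ....
After op 6 (insert('s')): buffer="sjqsssto" (len 8), cursors c3@1 c1@6 c2@6 c4@6, authorship 3..124..
Authorship (.=original, N=cursor N): 3 . . 1 2 4 . .
Index 5: author = 4

Answer: cursor 4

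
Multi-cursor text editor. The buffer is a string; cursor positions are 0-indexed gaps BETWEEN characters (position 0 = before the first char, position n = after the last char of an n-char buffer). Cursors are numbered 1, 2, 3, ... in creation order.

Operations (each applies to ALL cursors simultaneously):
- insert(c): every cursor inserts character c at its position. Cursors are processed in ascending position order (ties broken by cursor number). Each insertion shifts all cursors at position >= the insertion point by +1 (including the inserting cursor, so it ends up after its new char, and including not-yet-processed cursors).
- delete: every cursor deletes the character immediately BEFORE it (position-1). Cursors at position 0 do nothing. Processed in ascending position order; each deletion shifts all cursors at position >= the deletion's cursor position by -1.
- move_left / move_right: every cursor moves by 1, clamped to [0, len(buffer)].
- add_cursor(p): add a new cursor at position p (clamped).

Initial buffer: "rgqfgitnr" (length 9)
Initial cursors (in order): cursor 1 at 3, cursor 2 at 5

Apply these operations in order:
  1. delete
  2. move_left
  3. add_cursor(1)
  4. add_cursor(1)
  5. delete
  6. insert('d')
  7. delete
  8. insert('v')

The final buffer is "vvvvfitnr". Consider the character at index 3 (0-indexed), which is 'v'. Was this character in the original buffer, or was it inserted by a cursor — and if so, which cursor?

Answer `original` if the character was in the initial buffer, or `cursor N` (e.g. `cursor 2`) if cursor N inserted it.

Answer: cursor 4

Derivation:
After op 1 (delete): buffer="rgfitnr" (len 7), cursors c1@2 c2@3, authorship .......
After op 2 (move_left): buffer="rgfitnr" (len 7), cursors c1@1 c2@2, authorship .......
After op 3 (add_cursor(1)): buffer="rgfitnr" (len 7), cursors c1@1 c3@1 c2@2, authorship .......
After op 4 (add_cursor(1)): buffer="rgfitnr" (len 7), cursors c1@1 c3@1 c4@1 c2@2, authorship .......
After op 5 (delete): buffer="fitnr" (len 5), cursors c1@0 c2@0 c3@0 c4@0, authorship .....
After op 6 (insert('d')): buffer="ddddfitnr" (len 9), cursors c1@4 c2@4 c3@4 c4@4, authorship 1234.....
After op 7 (delete): buffer="fitnr" (len 5), cursors c1@0 c2@0 c3@0 c4@0, authorship .....
After op 8 (insert('v')): buffer="vvvvfitnr" (len 9), cursors c1@4 c2@4 c3@4 c4@4, authorship 1234.....
Authorship (.=original, N=cursor N): 1 2 3 4 . . . . .
Index 3: author = 4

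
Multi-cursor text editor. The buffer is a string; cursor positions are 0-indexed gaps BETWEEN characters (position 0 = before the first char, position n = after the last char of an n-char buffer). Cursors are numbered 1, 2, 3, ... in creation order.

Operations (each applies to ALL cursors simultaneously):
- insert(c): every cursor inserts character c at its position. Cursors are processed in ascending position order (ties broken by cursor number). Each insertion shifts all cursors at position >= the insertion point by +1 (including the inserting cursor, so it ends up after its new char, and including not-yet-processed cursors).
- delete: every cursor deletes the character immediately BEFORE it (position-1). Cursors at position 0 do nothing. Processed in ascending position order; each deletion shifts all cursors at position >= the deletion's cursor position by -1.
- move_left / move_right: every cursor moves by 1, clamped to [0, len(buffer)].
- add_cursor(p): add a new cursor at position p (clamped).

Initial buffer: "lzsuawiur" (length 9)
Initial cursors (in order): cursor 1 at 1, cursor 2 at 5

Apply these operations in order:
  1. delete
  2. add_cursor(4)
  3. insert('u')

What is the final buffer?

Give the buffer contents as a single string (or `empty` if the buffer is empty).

After op 1 (delete): buffer="zsuwiur" (len 7), cursors c1@0 c2@3, authorship .......
After op 2 (add_cursor(4)): buffer="zsuwiur" (len 7), cursors c1@0 c2@3 c3@4, authorship .......
After op 3 (insert('u')): buffer="uzsuuwuiur" (len 10), cursors c1@1 c2@5 c3@7, authorship 1...2.3...

Answer: uzsuuwuiur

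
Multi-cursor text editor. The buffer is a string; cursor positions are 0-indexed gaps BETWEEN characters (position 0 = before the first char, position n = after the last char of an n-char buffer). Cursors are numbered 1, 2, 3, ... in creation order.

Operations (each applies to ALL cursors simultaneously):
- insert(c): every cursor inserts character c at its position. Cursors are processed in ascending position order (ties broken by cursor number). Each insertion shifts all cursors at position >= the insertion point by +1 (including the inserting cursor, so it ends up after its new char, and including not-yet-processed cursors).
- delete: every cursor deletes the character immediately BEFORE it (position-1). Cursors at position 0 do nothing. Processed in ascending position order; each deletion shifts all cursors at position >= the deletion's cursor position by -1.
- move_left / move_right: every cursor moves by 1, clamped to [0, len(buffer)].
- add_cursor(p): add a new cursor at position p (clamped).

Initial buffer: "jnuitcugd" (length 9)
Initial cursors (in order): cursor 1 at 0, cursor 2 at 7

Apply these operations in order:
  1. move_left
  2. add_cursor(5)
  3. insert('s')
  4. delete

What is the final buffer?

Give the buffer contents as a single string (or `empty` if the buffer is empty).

Answer: jnuitcugd

Derivation:
After op 1 (move_left): buffer="jnuitcugd" (len 9), cursors c1@0 c2@6, authorship .........
After op 2 (add_cursor(5)): buffer="jnuitcugd" (len 9), cursors c1@0 c3@5 c2@6, authorship .........
After op 3 (insert('s')): buffer="sjnuitscsugd" (len 12), cursors c1@1 c3@7 c2@9, authorship 1.....3.2...
After op 4 (delete): buffer="jnuitcugd" (len 9), cursors c1@0 c3@5 c2@6, authorship .........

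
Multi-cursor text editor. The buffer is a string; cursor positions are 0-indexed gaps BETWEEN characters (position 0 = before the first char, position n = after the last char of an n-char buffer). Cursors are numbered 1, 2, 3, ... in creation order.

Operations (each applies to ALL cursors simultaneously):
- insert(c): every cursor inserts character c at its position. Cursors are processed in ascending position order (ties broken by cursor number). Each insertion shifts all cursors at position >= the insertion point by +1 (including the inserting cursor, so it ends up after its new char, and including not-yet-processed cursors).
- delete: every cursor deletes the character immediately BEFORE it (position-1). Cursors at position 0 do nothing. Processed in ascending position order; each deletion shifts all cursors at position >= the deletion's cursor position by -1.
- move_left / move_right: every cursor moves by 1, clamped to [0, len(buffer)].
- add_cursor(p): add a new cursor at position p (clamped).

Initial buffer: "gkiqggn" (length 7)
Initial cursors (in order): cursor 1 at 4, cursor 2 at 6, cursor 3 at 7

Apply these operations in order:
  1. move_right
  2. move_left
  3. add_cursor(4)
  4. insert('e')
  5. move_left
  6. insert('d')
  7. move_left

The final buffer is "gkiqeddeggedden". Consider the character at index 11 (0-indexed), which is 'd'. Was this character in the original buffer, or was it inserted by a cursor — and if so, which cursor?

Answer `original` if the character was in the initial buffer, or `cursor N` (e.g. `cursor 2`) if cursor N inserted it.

After op 1 (move_right): buffer="gkiqggn" (len 7), cursors c1@5 c2@7 c3@7, authorship .......
After op 2 (move_left): buffer="gkiqggn" (len 7), cursors c1@4 c2@6 c3@6, authorship .......
After op 3 (add_cursor(4)): buffer="gkiqggn" (len 7), cursors c1@4 c4@4 c2@6 c3@6, authorship .......
After op 4 (insert('e')): buffer="gkiqeeggeen" (len 11), cursors c1@6 c4@6 c2@10 c3@10, authorship ....14..23.
After op 5 (move_left): buffer="gkiqeeggeen" (len 11), cursors c1@5 c4@5 c2@9 c3@9, authorship ....14..23.
After op 6 (insert('d')): buffer="gkiqeddeggedden" (len 15), cursors c1@7 c4@7 c2@13 c3@13, authorship ....1144..2233.
After op 7 (move_left): buffer="gkiqeddeggedden" (len 15), cursors c1@6 c4@6 c2@12 c3@12, authorship ....1144..2233.
Authorship (.=original, N=cursor N): . . . . 1 1 4 4 . . 2 2 3 3 .
Index 11: author = 2

Answer: cursor 2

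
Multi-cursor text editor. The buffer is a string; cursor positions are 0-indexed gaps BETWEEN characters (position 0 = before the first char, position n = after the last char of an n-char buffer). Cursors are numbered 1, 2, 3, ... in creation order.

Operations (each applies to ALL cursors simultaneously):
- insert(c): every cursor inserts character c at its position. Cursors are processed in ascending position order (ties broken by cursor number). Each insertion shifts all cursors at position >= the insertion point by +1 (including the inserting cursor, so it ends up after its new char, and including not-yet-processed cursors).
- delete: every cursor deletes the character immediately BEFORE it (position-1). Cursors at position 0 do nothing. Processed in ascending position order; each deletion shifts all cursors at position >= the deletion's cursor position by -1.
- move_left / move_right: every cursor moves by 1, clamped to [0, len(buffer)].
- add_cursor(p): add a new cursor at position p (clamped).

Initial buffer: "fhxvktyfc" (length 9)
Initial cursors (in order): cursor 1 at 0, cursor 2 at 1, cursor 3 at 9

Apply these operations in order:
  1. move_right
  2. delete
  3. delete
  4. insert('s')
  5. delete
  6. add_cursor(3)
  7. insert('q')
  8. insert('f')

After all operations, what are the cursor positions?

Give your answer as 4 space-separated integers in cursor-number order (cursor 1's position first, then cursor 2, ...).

After op 1 (move_right): buffer="fhxvktyfc" (len 9), cursors c1@1 c2@2 c3@9, authorship .........
After op 2 (delete): buffer="xvktyf" (len 6), cursors c1@0 c2@0 c3@6, authorship ......
After op 3 (delete): buffer="xvkty" (len 5), cursors c1@0 c2@0 c3@5, authorship .....
After op 4 (insert('s')): buffer="ssxvktys" (len 8), cursors c1@2 c2@2 c3@8, authorship 12.....3
After op 5 (delete): buffer="xvkty" (len 5), cursors c1@0 c2@0 c3@5, authorship .....
After op 6 (add_cursor(3)): buffer="xvkty" (len 5), cursors c1@0 c2@0 c4@3 c3@5, authorship .....
After op 7 (insert('q')): buffer="qqxvkqtyq" (len 9), cursors c1@2 c2@2 c4@6 c3@9, authorship 12...4..3
After op 8 (insert('f')): buffer="qqffxvkqftyqf" (len 13), cursors c1@4 c2@4 c4@9 c3@13, authorship 1212...44..33

Answer: 4 4 13 9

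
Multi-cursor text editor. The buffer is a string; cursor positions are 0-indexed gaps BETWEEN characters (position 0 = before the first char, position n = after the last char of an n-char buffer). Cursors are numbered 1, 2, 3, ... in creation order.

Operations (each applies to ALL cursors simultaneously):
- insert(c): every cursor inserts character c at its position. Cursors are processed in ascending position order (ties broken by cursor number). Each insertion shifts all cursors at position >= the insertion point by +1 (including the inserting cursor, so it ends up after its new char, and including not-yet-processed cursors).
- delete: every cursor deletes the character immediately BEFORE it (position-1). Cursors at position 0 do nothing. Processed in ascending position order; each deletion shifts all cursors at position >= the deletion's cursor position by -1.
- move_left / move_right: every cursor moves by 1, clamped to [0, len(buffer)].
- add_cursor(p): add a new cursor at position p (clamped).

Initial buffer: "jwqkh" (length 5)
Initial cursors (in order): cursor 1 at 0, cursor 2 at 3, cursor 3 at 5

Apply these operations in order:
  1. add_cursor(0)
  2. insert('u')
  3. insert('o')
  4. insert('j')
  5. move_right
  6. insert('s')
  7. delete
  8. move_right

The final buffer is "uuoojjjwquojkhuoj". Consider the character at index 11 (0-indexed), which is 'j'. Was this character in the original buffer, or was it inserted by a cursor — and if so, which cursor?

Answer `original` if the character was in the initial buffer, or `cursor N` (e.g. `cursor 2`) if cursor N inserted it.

After op 1 (add_cursor(0)): buffer="jwqkh" (len 5), cursors c1@0 c4@0 c2@3 c3@5, authorship .....
After op 2 (insert('u')): buffer="uujwqukhu" (len 9), cursors c1@2 c4@2 c2@6 c3@9, authorship 14...2..3
After op 3 (insert('o')): buffer="uuoojwquokhuo" (len 13), cursors c1@4 c4@4 c2@9 c3@13, authorship 1414...22..33
After op 4 (insert('j')): buffer="uuoojjjwquojkhuoj" (len 17), cursors c1@6 c4@6 c2@12 c3@17, authorship 141414...222..333
After op 5 (move_right): buffer="uuoojjjwquojkhuoj" (len 17), cursors c1@7 c4@7 c2@13 c3@17, authorship 141414...222..333
After op 6 (insert('s')): buffer="uuoojjjsswquojkshuojs" (len 21), cursors c1@9 c4@9 c2@16 c3@21, authorship 141414.14..222.2.3333
After op 7 (delete): buffer="uuoojjjwquojkhuoj" (len 17), cursors c1@7 c4@7 c2@13 c3@17, authorship 141414...222..333
After op 8 (move_right): buffer="uuoojjjwquojkhuoj" (len 17), cursors c1@8 c4@8 c2@14 c3@17, authorship 141414...222..333
Authorship (.=original, N=cursor N): 1 4 1 4 1 4 . . . 2 2 2 . . 3 3 3
Index 11: author = 2

Answer: cursor 2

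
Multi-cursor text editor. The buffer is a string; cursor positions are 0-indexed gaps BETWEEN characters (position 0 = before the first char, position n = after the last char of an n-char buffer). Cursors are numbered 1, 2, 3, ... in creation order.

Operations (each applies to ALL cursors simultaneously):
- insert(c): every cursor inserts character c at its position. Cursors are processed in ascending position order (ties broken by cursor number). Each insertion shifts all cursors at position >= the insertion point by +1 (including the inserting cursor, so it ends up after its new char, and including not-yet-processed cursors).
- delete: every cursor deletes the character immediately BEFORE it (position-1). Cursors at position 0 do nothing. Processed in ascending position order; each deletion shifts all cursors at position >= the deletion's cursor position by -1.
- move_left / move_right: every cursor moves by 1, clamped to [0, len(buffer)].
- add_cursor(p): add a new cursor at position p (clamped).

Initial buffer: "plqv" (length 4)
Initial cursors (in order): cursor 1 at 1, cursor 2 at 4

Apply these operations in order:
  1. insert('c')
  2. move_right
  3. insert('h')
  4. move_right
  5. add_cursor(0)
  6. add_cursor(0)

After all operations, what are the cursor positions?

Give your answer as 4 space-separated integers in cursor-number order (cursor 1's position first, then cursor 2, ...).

After op 1 (insert('c')): buffer="pclqvc" (len 6), cursors c1@2 c2@6, authorship .1...2
After op 2 (move_right): buffer="pclqvc" (len 6), cursors c1@3 c2@6, authorship .1...2
After op 3 (insert('h')): buffer="pclhqvch" (len 8), cursors c1@4 c2@8, authorship .1.1..22
After op 4 (move_right): buffer="pclhqvch" (len 8), cursors c1@5 c2@8, authorship .1.1..22
After op 5 (add_cursor(0)): buffer="pclhqvch" (len 8), cursors c3@0 c1@5 c2@8, authorship .1.1..22
After op 6 (add_cursor(0)): buffer="pclhqvch" (len 8), cursors c3@0 c4@0 c1@5 c2@8, authorship .1.1..22

Answer: 5 8 0 0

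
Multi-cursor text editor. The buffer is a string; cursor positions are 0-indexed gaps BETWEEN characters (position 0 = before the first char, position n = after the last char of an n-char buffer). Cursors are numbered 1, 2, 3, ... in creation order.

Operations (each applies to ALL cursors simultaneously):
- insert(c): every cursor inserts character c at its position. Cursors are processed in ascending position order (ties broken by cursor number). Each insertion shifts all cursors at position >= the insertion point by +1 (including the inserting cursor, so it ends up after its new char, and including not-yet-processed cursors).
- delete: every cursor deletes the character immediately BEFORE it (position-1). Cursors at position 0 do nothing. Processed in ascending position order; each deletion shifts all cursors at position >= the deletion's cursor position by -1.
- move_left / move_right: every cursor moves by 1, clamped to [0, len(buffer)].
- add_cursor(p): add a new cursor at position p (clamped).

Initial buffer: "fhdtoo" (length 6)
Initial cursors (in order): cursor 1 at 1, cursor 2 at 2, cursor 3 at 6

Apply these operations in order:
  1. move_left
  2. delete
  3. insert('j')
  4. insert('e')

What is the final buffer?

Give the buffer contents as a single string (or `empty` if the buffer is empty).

After op 1 (move_left): buffer="fhdtoo" (len 6), cursors c1@0 c2@1 c3@5, authorship ......
After op 2 (delete): buffer="hdto" (len 4), cursors c1@0 c2@0 c3@3, authorship ....
After op 3 (insert('j')): buffer="jjhdtjo" (len 7), cursors c1@2 c2@2 c3@6, authorship 12...3.
After op 4 (insert('e')): buffer="jjeehdtjeo" (len 10), cursors c1@4 c2@4 c3@9, authorship 1212...33.

Answer: jjeehdtjeo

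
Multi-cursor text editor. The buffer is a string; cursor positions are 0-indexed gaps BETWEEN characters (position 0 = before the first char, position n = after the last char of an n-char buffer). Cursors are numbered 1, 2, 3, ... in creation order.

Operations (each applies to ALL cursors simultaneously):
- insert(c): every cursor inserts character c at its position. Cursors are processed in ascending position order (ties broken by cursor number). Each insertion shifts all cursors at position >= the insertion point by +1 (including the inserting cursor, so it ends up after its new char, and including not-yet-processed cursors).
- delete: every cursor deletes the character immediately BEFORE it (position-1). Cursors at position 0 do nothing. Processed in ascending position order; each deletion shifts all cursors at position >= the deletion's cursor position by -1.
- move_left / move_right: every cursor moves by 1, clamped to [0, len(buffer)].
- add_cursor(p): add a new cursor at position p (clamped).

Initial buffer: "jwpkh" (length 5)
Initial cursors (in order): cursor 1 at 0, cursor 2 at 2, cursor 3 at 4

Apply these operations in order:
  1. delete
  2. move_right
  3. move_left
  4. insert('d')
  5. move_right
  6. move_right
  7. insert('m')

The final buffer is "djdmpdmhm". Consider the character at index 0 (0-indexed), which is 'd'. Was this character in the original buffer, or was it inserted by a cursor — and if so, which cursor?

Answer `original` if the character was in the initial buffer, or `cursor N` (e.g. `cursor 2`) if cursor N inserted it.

Answer: cursor 1

Derivation:
After op 1 (delete): buffer="jph" (len 3), cursors c1@0 c2@1 c3@2, authorship ...
After op 2 (move_right): buffer="jph" (len 3), cursors c1@1 c2@2 c3@3, authorship ...
After op 3 (move_left): buffer="jph" (len 3), cursors c1@0 c2@1 c3@2, authorship ...
After op 4 (insert('d')): buffer="djdpdh" (len 6), cursors c1@1 c2@3 c3@5, authorship 1.2.3.
After op 5 (move_right): buffer="djdpdh" (len 6), cursors c1@2 c2@4 c3@6, authorship 1.2.3.
After op 6 (move_right): buffer="djdpdh" (len 6), cursors c1@3 c2@5 c3@6, authorship 1.2.3.
After op 7 (insert('m')): buffer="djdmpdmhm" (len 9), cursors c1@4 c2@7 c3@9, authorship 1.21.32.3
Authorship (.=original, N=cursor N): 1 . 2 1 . 3 2 . 3
Index 0: author = 1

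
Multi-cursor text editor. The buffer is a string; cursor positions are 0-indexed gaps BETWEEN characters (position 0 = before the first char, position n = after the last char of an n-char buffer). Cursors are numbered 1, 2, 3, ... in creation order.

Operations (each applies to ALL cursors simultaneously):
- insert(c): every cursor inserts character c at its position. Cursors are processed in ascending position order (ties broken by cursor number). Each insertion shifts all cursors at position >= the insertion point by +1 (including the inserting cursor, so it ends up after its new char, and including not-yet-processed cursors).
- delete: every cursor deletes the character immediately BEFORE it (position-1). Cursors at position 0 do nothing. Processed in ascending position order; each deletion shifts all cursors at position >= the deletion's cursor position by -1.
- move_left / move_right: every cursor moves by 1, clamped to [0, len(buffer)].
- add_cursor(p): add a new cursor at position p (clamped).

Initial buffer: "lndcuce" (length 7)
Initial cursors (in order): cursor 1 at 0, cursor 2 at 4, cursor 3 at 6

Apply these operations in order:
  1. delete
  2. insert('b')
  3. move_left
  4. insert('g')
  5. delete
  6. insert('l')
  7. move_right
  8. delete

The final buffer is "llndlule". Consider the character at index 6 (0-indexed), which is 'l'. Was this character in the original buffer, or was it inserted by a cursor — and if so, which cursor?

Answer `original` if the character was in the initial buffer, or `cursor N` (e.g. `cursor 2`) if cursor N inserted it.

After op 1 (delete): buffer="lndue" (len 5), cursors c1@0 c2@3 c3@4, authorship .....
After op 2 (insert('b')): buffer="blndbube" (len 8), cursors c1@1 c2@5 c3@7, authorship 1...2.3.
After op 3 (move_left): buffer="blndbube" (len 8), cursors c1@0 c2@4 c3@6, authorship 1...2.3.
After op 4 (insert('g')): buffer="gblndgbugbe" (len 11), cursors c1@1 c2@6 c3@9, authorship 11...22.33.
After op 5 (delete): buffer="blndbube" (len 8), cursors c1@0 c2@4 c3@6, authorship 1...2.3.
After op 6 (insert('l')): buffer="lblndlbulbe" (len 11), cursors c1@1 c2@6 c3@9, authorship 11...22.33.
After op 7 (move_right): buffer="lblndlbulbe" (len 11), cursors c1@2 c2@7 c3@10, authorship 11...22.33.
After op 8 (delete): buffer="llndlule" (len 8), cursors c1@1 c2@5 c3@7, authorship 1...2.3.
Authorship (.=original, N=cursor N): 1 . . . 2 . 3 .
Index 6: author = 3

Answer: cursor 3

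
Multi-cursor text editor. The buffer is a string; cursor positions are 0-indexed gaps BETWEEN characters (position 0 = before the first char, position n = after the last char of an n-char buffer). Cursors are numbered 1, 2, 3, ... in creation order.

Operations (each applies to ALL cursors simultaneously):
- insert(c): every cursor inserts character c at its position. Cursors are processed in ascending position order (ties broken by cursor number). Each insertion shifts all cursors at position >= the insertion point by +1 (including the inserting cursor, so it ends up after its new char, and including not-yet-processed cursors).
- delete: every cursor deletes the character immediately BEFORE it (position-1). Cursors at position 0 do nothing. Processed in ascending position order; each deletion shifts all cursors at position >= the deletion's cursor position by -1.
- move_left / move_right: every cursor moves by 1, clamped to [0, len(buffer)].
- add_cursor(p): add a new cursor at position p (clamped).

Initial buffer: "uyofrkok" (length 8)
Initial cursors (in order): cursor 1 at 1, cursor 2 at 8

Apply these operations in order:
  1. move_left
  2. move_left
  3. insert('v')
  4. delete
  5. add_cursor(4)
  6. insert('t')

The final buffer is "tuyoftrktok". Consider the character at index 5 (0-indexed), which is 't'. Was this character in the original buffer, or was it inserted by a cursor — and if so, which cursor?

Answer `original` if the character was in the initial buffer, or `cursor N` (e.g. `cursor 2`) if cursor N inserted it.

Answer: cursor 3

Derivation:
After op 1 (move_left): buffer="uyofrkok" (len 8), cursors c1@0 c2@7, authorship ........
After op 2 (move_left): buffer="uyofrkok" (len 8), cursors c1@0 c2@6, authorship ........
After op 3 (insert('v')): buffer="vuyofrkvok" (len 10), cursors c1@1 c2@8, authorship 1......2..
After op 4 (delete): buffer="uyofrkok" (len 8), cursors c1@0 c2@6, authorship ........
After op 5 (add_cursor(4)): buffer="uyofrkok" (len 8), cursors c1@0 c3@4 c2@6, authorship ........
After op 6 (insert('t')): buffer="tuyoftrktok" (len 11), cursors c1@1 c3@6 c2@9, authorship 1....3..2..
Authorship (.=original, N=cursor N): 1 . . . . 3 . . 2 . .
Index 5: author = 3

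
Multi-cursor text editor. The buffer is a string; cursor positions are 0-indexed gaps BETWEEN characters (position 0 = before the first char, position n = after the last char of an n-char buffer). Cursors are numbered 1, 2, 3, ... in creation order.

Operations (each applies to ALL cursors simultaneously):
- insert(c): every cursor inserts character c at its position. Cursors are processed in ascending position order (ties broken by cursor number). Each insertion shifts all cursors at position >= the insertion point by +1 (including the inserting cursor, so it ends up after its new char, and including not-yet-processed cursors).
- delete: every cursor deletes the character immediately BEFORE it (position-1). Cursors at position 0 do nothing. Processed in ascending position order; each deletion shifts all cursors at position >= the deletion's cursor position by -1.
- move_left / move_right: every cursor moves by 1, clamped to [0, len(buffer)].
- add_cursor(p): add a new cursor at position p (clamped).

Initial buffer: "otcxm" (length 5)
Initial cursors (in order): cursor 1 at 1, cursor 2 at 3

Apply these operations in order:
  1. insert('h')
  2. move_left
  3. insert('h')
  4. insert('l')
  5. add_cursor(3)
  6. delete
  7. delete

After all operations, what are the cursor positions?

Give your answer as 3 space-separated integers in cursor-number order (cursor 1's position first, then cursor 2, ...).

After op 1 (insert('h')): buffer="ohtchxm" (len 7), cursors c1@2 c2@5, authorship .1..2..
After op 2 (move_left): buffer="ohtchxm" (len 7), cursors c1@1 c2@4, authorship .1..2..
After op 3 (insert('h')): buffer="ohhtchhxm" (len 9), cursors c1@2 c2@6, authorship .11..22..
After op 4 (insert('l')): buffer="ohlhtchlhxm" (len 11), cursors c1@3 c2@8, authorship .111..222..
After op 5 (add_cursor(3)): buffer="ohlhtchlhxm" (len 11), cursors c1@3 c3@3 c2@8, authorship .111..222..
After op 6 (delete): buffer="ohtchhxm" (len 8), cursors c1@1 c3@1 c2@5, authorship .1..22..
After op 7 (delete): buffer="htchxm" (len 6), cursors c1@0 c3@0 c2@3, authorship 1..2..

Answer: 0 3 0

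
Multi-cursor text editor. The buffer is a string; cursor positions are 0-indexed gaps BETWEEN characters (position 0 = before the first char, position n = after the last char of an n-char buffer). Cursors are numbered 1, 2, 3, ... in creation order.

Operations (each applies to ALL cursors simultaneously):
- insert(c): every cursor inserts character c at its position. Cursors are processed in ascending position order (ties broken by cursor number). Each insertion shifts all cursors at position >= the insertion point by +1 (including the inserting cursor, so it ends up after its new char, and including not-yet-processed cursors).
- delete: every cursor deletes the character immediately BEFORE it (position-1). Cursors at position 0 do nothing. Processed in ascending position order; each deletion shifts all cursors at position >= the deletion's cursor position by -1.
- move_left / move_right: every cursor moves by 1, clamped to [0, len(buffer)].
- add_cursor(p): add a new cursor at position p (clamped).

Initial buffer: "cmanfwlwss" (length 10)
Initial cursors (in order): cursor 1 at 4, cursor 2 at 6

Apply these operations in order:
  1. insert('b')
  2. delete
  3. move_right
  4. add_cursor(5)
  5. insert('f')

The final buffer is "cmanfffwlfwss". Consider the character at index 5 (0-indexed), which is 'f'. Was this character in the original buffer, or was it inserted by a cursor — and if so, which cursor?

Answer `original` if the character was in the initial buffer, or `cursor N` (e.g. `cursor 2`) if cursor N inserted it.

Answer: cursor 1

Derivation:
After op 1 (insert('b')): buffer="cmanbfwblwss" (len 12), cursors c1@5 c2@8, authorship ....1..2....
After op 2 (delete): buffer="cmanfwlwss" (len 10), cursors c1@4 c2@6, authorship ..........
After op 3 (move_right): buffer="cmanfwlwss" (len 10), cursors c1@5 c2@7, authorship ..........
After op 4 (add_cursor(5)): buffer="cmanfwlwss" (len 10), cursors c1@5 c3@5 c2@7, authorship ..........
After op 5 (insert('f')): buffer="cmanfffwlfwss" (len 13), cursors c1@7 c3@7 c2@10, authorship .....13..2...
Authorship (.=original, N=cursor N): . . . . . 1 3 . . 2 . . .
Index 5: author = 1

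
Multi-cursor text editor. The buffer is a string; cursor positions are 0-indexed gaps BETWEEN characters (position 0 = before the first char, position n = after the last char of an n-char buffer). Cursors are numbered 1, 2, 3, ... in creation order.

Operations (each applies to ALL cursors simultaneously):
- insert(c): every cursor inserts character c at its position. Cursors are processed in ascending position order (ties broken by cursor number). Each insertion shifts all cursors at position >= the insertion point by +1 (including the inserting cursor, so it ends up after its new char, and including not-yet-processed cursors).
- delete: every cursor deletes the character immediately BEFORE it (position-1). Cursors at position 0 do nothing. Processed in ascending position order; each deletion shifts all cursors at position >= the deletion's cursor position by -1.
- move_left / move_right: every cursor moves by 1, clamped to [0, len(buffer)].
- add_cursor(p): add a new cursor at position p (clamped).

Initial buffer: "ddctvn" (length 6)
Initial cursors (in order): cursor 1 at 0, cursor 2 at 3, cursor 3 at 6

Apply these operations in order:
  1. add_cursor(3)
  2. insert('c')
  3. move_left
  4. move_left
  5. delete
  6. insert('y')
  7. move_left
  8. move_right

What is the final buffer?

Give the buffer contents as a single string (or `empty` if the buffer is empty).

After op 1 (add_cursor(3)): buffer="ddctvn" (len 6), cursors c1@0 c2@3 c4@3 c3@6, authorship ......
After op 2 (insert('c')): buffer="cddccctvnc" (len 10), cursors c1@1 c2@6 c4@6 c3@10, authorship 1...24...3
After op 3 (move_left): buffer="cddccctvnc" (len 10), cursors c1@0 c2@5 c4@5 c3@9, authorship 1...24...3
After op 4 (move_left): buffer="cddccctvnc" (len 10), cursors c1@0 c2@4 c4@4 c3@8, authorship 1...24...3
After op 5 (delete): buffer="cdcctnc" (len 7), cursors c1@0 c2@2 c4@2 c3@5, authorship 1.24..3
After op 6 (insert('y')): buffer="ycdyycctync" (len 11), cursors c1@1 c2@5 c4@5 c3@9, authorship 11.2424.3.3
After op 7 (move_left): buffer="ycdyycctync" (len 11), cursors c1@0 c2@4 c4@4 c3@8, authorship 11.2424.3.3
After op 8 (move_right): buffer="ycdyycctync" (len 11), cursors c1@1 c2@5 c4@5 c3@9, authorship 11.2424.3.3

Answer: ycdyycctync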